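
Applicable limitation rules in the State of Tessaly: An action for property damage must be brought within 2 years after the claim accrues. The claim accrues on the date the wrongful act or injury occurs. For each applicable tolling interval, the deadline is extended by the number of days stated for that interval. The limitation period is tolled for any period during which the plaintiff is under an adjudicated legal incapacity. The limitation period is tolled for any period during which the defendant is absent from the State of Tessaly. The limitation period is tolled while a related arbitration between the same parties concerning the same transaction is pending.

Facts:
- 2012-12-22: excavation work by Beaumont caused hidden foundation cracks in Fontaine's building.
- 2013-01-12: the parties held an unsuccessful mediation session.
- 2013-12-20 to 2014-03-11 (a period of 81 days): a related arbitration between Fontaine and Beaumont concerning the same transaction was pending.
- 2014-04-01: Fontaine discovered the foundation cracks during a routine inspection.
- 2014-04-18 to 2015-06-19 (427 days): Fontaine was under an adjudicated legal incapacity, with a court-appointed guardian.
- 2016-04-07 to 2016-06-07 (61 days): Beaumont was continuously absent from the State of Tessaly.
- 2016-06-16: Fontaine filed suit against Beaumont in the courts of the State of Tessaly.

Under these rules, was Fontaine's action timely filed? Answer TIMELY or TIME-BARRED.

The claim accrued on 2012-12-22, when the wrongful act occurred; under the stated occurrence rule the 2014-04-01 discovery does not delay accrual.
2 years from 2012-12-22 is 2014-12-22.
Because the pending related arbitration ran from 2013-12-20 to 2014-03-11, the deadline is extended by 81 days to 2015-03-13.
The plaintiff's legal incapacity from 2014-04-18 to 2015-06-19 tolled the period for 427 days, extending the deadline to 2016-05-13.
The defendant's absence from the jurisdiction from 2016-04-07 to 2016-06-07 tolled the period for 61 days, extending the deadline to 2016-07-13.
None of the other events listed affects the running of the period under the stated rules.
Filing on 2016-06-16 beat the 2016-07-13 deadline — the action is timely.

TIMELY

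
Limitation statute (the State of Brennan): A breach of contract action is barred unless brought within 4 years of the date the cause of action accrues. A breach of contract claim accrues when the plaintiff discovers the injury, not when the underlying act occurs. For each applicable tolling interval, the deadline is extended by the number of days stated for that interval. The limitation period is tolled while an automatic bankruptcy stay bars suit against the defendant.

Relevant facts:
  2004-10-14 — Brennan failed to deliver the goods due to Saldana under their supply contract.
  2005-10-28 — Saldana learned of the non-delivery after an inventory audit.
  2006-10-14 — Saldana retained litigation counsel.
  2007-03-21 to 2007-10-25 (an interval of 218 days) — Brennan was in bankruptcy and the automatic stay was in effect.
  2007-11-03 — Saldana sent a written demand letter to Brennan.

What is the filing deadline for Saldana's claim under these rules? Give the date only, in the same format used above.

2010-06-03

Under the discovery rule, the claim accrued on 2005-10-28, when Saldana discovered the injury — not on the 2004-10-14 date of the underlying act.
The untolled deadline — 4 years after 2005-10-28 — is 2009-10-28.
The period was tolled for 218 days by the automatic bankruptcy stay (2007-03-21 to 2007-10-25), pushing the deadline to 2010-06-03.
The other events in the timeline have no effect on the limitation period under the stated rules.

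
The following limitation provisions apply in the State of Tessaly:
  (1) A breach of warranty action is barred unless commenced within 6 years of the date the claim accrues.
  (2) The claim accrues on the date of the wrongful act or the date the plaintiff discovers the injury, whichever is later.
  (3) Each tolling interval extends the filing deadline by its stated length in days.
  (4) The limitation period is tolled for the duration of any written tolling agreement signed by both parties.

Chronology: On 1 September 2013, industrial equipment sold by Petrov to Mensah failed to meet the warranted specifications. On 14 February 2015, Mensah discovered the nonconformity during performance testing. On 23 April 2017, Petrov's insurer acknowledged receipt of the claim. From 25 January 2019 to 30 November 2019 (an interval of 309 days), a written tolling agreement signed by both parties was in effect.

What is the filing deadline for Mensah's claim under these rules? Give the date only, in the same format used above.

20 December 2021

Taking the later of the act (1 September 2013) and discovery (14 February 2015), the claim accrued on 14 February 2015.
Adding the 6 years base period to 14 February 2015 gives a deadline of 14 February 2021, before any tolling.
The written tolling agreement from 25 January 2019 to 30 November 2019 tolled the period for 309 days, extending the deadline to 20 December 2021.
None of the other events listed affects the running of the period under the stated rules.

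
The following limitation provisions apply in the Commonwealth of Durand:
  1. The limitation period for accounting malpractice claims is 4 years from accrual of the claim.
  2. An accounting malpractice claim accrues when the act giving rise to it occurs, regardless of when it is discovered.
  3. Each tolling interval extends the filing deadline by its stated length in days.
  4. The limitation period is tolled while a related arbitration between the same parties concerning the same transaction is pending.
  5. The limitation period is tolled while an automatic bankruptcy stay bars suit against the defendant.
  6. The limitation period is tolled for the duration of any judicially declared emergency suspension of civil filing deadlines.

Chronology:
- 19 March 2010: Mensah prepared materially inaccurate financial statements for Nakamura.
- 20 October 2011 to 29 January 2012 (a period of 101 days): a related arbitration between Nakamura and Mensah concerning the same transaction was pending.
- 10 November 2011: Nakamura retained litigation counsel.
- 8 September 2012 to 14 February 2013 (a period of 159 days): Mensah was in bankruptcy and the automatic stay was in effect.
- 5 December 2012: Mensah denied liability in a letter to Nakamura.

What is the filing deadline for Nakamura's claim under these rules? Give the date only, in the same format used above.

4 December 2014

The claim accrued on 19 March 2010, when the wrongful act occurred.
Adding the 4 years base period to 19 March 2010 gives a deadline of 19 March 2014, before any tolling.
Because the pending related arbitration ran from 20 October 2011 to 29 January 2012, the deadline is extended by 101 days to 28 June 2014.
Because the automatic bankruptcy stay ran from 8 September 2012 to 14 February 2013, the deadline is extended by 159 days to 4 December 2014.
The other events in the timeline have no effect on the limitation period under the stated rules.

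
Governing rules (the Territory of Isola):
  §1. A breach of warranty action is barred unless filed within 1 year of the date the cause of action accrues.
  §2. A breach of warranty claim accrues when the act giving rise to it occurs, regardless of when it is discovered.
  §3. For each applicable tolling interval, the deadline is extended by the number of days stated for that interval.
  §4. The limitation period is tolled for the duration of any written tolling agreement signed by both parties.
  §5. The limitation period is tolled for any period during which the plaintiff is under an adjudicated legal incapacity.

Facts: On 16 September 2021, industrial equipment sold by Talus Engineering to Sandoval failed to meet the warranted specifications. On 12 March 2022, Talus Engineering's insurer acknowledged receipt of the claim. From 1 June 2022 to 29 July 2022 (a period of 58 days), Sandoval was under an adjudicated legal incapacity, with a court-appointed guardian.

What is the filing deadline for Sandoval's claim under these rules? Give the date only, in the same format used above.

The limitation period began to run on 16 September 2021.
The untolled deadline — 1 year after 16 September 2021 — is 16 September 2022.
The period was tolled for 58 days by the plaintiff's legal incapacity (1 June 2022 to 29 July 2022), pushing the deadline to 13 November 2022.
None of the other events listed affects the running of the period under the stated rules.

13 November 2022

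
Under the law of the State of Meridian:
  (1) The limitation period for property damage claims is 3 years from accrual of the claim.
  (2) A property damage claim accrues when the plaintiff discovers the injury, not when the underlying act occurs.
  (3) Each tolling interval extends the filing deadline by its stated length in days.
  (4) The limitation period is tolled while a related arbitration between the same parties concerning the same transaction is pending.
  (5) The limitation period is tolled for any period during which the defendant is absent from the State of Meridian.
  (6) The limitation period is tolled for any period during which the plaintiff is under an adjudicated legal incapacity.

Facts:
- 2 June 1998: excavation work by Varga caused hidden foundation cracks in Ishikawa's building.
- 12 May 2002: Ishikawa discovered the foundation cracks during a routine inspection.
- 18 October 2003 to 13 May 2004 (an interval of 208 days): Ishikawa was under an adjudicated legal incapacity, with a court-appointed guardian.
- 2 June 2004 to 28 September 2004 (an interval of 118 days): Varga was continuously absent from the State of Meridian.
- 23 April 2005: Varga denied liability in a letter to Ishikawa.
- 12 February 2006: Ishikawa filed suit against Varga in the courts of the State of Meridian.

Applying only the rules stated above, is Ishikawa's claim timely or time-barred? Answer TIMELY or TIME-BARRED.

Under the discovery rule, the claim accrued on 12 May 2002, when Ishikawa discovered the injury — not on the 2 June 1998 date of the underlying act.
Adding the 3 years base period to 12 May 2002 gives a deadline of 12 May 2005, before any tolling.
The period was tolled for 208 days by the plaintiff's legal incapacity (18 October 2003 to 13 May 2004), pushing the deadline to 6 December 2005.
The defendant's absence from the jurisdiction from 2 June 2004 to 28 September 2004 tolled the period for 118 days, extending the deadline to 3 April 2006.
The other events in the timeline have no effect on the limitation period under the stated rules.
The 12 February 2006 filing precedes the 3 April 2006 deadline; the claim is timely.

TIMELY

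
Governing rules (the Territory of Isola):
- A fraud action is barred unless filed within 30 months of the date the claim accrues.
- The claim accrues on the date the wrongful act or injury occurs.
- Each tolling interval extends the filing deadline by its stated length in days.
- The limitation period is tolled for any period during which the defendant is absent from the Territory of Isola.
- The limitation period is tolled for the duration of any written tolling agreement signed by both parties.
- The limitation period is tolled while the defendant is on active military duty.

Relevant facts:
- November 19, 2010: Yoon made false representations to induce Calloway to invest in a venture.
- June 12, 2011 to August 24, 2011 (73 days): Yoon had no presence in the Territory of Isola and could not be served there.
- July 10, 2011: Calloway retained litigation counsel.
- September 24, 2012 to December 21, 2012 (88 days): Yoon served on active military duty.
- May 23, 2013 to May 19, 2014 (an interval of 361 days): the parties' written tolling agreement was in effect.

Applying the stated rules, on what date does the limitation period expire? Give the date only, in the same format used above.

The claim accrued on November 19, 2010, the date of the act.
Adding the 30 months base period to November 19, 2010 gives a deadline of May 19, 2013, before any tolling.
Because the defendant's absence from the jurisdiction ran from June 12, 2011 to August 24, 2011, the deadline is extended by 73 days to July 31, 2013.
The defendant's active military service from September 24, 2012 to December 21, 2012 tolled the period for 88 days, extending the deadline to October 27, 2013.
Because the written tolling agreement ran from May 23, 2013 to May 19, 2014, the deadline is extended by 361 days to October 23, 2014.
Nothing else in the chronology tolls or restarts the period.

October 23, 2014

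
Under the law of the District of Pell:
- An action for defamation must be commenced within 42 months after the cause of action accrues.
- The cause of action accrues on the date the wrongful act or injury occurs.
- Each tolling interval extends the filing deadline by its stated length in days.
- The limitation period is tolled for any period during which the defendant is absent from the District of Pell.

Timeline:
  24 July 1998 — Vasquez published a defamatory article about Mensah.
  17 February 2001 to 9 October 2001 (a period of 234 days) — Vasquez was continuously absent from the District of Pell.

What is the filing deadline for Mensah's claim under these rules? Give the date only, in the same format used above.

The cause of action accrued on 24 July 1998, the date of the act.
Adding the 42 months base period to 24 July 1998 gives a deadline of 24 January 2002, before any tolling.
The defendant's absence from the jurisdiction from 17 February 2001 to 9 October 2001 tolled the period for 234 days, extending the deadline to 15 September 2002.

15 September 2002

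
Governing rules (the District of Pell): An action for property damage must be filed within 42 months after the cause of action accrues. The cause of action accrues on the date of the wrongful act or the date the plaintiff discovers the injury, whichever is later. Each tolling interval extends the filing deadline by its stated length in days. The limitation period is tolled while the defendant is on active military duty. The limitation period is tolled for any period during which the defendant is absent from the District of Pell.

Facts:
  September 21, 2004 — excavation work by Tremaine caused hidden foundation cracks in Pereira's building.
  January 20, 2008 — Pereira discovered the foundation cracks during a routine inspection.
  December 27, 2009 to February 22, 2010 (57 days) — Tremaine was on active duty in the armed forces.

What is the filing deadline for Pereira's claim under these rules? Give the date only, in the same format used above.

The claim accrued on January 20, 2008 — the later of the September 21, 2004 act and the January 20, 2008 discovery.
42 months from January 20, 2008 is July 20, 2011.
The period was tolled for 57 days by the defendant's active military service (December 27, 2009 to February 22, 2010), pushing the deadline to September 15, 2011.

September 15, 2011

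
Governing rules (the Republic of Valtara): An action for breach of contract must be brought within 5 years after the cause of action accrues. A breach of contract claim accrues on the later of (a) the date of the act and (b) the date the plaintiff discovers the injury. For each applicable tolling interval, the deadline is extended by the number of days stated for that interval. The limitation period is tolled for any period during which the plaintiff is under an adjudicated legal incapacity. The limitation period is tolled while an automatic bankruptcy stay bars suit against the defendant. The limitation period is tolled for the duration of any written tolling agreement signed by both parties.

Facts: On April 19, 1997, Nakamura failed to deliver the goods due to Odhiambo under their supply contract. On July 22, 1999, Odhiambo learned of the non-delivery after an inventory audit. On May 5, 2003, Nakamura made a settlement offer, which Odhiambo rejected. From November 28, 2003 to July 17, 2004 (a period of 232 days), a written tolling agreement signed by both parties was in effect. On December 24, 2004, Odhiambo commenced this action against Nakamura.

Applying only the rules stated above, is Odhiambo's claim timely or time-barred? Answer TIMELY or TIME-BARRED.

Taking the later of the act (April 19, 1997) and discovery (July 22, 1999), the claim accrued on July 22, 1999.
The untolled deadline — 5 years after July 22, 1999 — is July 22, 2004.
The period was tolled for 232 days by the written tolling agreement (November 28, 2003 to July 17, 2004), pushing the deadline to March 11, 2005.
Nothing else in the chronology tolls or restarts the period.
Odhiambo filed on December 24, 2004, before the March 11, 2005 deadline, so the action is timely.

TIMELY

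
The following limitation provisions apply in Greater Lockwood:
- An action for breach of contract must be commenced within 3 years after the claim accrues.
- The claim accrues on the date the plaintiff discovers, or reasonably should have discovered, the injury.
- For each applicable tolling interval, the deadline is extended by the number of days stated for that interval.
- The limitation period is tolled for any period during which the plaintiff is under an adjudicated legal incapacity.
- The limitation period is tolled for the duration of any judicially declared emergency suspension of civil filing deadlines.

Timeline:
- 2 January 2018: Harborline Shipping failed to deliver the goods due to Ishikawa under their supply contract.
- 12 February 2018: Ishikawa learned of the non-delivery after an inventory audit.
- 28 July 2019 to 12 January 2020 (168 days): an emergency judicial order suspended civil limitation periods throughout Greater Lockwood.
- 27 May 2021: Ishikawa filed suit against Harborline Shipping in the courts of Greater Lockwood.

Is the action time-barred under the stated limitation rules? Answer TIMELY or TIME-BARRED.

The claim did not accrue until Ishikawa discovered the injury on 12 February 2018; the 2 January 2018 act date does not start the clock under the stated rule.
The untolled deadline — 3 years after 12 February 2018 — is 12 February 2021.
Because the emergency suspension of filing deadlines ran from 28 July 2019 to 12 January 2020, the deadline is extended by 168 days to 30 July 2021.
Ishikawa filed on 27 May 2021, before the 30 July 2021 deadline, so the action is timely.

TIMELY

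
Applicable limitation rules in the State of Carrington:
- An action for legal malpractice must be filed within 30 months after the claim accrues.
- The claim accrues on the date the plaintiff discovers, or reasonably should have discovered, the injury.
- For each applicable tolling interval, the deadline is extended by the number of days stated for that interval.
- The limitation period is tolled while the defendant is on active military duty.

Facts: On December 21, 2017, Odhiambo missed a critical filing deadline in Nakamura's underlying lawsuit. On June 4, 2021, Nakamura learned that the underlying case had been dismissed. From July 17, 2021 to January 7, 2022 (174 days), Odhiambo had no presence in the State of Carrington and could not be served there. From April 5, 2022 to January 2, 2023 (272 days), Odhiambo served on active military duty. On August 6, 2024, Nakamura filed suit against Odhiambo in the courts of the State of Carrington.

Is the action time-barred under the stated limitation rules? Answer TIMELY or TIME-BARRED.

TIMELY

Under the discovery rule, the claim accrued on June 4, 2021, when Nakamura discovered the injury — not on the December 21, 2017 date of the underlying act.
The untolled deadline — 30 months after June 4, 2021 — is December 4, 2023.
The period was tolled for 272 days by the defendant's active military service (April 5, 2022 to January 2, 2023), pushing the deadline to September 1, 2024.
The defendant's absence from the jurisdiction from July 17, 2021 to January 7, 2022 does not toll the period, because no stated rule makes the defendant's absence a tolling event.
Nakamura filed on August 6, 2024, before the September 1, 2024 deadline, so the action is timely.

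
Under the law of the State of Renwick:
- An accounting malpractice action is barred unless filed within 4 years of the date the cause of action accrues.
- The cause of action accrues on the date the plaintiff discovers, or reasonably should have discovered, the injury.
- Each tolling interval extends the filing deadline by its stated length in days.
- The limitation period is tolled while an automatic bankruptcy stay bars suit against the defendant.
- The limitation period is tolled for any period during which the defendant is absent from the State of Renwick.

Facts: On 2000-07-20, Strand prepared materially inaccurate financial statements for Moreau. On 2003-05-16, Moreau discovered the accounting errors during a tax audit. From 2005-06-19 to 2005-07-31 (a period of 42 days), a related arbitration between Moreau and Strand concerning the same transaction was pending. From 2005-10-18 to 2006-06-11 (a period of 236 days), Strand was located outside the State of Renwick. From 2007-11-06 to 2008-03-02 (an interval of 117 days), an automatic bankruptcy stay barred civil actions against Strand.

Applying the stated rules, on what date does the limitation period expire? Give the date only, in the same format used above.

2008-05-03

Accrual is tied to discovery, so the period began on 2003-05-16 rather than on 2000-07-20 when the act occurred.
Adding the 4 years base period to 2003-05-16 gives a deadline of 2007-05-16, before any tolling.
The defendant's absence from the jurisdiction from 2005-10-18 to 2006-06-11 tolled the period for 236 days, extending the deadline to 2008-01-07.
Because the automatic bankruptcy stay ran from 2007-11-06 to 2008-03-02, the deadline is extended by 117 days to 2008-05-03.
Although a pending arbitration ran from 2005-06-19 to 2005-07-31, the stated rules do not make that a tolling event, so it is disregarded.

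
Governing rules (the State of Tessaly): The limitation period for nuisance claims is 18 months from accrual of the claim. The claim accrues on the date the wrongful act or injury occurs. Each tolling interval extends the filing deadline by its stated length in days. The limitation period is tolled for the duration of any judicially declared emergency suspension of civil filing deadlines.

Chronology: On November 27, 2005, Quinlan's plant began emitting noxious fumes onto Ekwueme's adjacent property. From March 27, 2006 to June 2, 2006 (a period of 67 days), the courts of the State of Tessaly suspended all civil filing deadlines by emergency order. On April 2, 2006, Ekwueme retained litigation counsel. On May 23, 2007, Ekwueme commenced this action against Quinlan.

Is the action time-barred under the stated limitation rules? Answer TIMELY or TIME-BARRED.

The claim accrued on November 27, 2005, the date of the act.
Adding the 18 months base period to November 27, 2005 gives a deadline of May 27, 2007, before any tolling.
The emergency suspension of filing deadlines from March 27, 2006 to June 2, 2006 tolled the period for 67 days, extending the deadline to August 2, 2007.
Nothing else in the chronology tolls or restarts the period.
Ekwueme filed on May 23, 2007, before the August 2, 2007 deadline, so the action is timely.

TIMELY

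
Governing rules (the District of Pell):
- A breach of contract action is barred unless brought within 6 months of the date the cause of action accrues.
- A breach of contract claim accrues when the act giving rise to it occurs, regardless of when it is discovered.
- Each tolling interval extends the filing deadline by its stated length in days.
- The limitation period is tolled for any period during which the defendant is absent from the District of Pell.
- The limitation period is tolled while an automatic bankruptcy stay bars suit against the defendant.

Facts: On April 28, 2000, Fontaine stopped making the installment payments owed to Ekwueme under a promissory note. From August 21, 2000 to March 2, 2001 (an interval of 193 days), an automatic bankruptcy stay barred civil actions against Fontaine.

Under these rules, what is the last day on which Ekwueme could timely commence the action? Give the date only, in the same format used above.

The cause of action accrued on April 28, 2000, the date of the act.
The untolled deadline — 6 months after April 28, 2000 — is October 28, 2000.
The automatic bankruptcy stay from August 21, 2000 to March 2, 2001 tolled the period for 193 days, extending the deadline to May 9, 2001.

May 9, 2001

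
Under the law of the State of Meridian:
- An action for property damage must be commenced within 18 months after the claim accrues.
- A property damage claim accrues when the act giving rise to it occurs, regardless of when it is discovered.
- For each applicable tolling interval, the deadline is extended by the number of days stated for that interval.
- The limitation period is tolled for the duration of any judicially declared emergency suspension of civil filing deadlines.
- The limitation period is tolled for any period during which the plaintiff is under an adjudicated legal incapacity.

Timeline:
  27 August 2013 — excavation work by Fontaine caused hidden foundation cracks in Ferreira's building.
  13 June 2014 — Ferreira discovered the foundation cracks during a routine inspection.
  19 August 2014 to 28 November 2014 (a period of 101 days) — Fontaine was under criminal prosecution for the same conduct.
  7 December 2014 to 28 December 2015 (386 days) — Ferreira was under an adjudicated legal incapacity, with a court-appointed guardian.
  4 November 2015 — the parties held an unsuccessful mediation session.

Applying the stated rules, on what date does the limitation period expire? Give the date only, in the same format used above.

Accrual is governed by the date of the act, so the period began to run on 27 August 2013; the later discovery on 13 June 2014 is irrelevant under the stated rule.
18 months from 27 August 2013 is 27 February 2015.
The plaintiff's legal incapacity from 7 December 2014 to 28 December 2015 tolled the period for 386 days, extending the deadline to 19 March 2016.
No stated provision tolls the period for a criminal prosecution, so the interval from 19 August 2014 to 28 November 2014 has no effect on the deadline.
The other events in the timeline have no effect on the limitation period under the stated rules.

19 March 2016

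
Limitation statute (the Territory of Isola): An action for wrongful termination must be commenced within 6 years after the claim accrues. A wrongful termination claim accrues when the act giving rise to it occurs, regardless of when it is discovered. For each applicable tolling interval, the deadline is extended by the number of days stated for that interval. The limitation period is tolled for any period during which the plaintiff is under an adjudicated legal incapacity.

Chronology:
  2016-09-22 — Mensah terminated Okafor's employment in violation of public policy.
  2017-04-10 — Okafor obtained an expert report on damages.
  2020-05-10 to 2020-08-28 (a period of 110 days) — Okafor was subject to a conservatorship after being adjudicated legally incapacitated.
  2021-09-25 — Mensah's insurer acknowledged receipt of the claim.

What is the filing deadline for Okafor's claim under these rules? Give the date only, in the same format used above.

The limitation period began to run on 2016-09-22.
Adding the 6 years base period to 2016-09-22 gives a deadline of 2022-09-22, before any tolling.
Because the plaintiff's legal incapacity ran from 2020-05-10 to 2020-08-28, the deadline is extended by 110 days to 2023-01-10.
The other events in the timeline have no effect on the limitation period under the stated rules.

2023-01-10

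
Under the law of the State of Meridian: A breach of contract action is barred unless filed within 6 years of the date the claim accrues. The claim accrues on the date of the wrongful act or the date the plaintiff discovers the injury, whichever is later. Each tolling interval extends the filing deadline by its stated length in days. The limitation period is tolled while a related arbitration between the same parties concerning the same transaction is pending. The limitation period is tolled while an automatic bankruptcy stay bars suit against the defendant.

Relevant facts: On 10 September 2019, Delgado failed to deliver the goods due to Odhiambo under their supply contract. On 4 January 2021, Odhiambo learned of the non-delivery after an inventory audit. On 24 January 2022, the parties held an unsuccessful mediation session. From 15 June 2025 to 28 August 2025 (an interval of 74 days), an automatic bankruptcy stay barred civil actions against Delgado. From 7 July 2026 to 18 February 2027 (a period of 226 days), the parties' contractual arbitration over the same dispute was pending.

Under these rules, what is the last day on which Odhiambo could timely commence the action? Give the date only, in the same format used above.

Because discovery on 4 January 2021 post-dates the 10 September 2019 act, accrual under the later-of rule falls on 4 January 2021.
The untolled deadline — 6 years after 4 January 2021 — is 4 January 2027.
The period was tolled for 74 days by the automatic bankruptcy stay (15 June 2025 to 28 August 2025), pushing the deadline to 19 March 2027.
The period was tolled for 226 days by the pending related arbitration (7 July 2026 to 18 February 2027), pushing the deadline to 31 October 2027.
None of the other events listed affects the running of the period under the stated rules.

31 October 2027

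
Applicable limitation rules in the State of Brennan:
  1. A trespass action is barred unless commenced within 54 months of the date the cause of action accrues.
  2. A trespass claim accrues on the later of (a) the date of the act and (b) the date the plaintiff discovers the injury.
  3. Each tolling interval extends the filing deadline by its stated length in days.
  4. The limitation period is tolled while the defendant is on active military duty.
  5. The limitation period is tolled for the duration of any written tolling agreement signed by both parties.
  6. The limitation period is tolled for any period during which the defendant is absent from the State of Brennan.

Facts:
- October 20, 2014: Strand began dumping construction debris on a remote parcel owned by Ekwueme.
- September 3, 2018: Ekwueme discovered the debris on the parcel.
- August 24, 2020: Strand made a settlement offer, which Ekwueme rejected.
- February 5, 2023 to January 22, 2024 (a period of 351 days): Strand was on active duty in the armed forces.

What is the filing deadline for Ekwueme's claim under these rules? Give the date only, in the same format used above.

February 17, 2024

Because discovery on September 3, 2018 post-dates the October 20, 2014 act, accrual under the later-of rule falls on September 3, 2018.
54 months from September 3, 2018 is March 3, 2023.
Because the defendant's active military service ran from February 5, 2023 to January 22, 2024, the deadline is extended by 351 days to February 17, 2024.
None of the other events listed affects the running of the period under the stated rules.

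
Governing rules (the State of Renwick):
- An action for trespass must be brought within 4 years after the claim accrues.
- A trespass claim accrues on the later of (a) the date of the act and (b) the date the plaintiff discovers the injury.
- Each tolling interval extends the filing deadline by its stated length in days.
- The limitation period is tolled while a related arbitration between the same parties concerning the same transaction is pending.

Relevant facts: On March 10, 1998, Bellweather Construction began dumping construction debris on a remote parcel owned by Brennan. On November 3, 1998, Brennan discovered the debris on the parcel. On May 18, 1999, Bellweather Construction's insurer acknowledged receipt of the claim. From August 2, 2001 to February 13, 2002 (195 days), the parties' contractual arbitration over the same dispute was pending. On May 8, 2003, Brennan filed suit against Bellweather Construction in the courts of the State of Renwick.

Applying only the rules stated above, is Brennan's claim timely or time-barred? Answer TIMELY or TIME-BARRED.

TIMELY

Taking the later of the act (March 10, 1998) and discovery (November 3, 1998), the claim accrued on November 3, 1998.
The untolled deadline — 4 years after November 3, 1998 — is November 3, 2002.
Because the pending related arbitration ran from August 2, 2001 to February 13, 2002, the deadline is extended by 195 days to May 17, 2003.
The other events in the timeline have no effect on the limitation period under the stated rules.
Filing on May 8, 2003 beat the May 17, 2003 deadline — the action is timely.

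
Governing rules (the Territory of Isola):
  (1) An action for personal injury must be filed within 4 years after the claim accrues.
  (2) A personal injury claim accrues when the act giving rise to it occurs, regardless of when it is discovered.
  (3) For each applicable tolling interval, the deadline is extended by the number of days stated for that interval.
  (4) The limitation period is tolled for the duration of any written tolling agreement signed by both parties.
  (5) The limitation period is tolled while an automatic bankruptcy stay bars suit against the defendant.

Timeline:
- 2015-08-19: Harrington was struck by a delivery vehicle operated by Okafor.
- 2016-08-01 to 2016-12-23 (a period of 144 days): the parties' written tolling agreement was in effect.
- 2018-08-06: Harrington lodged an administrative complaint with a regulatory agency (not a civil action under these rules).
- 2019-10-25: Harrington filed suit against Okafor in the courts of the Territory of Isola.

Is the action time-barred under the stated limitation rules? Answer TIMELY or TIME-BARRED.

TIMELY

The limitation period began to run on 2015-08-19.
The untolled deadline — 4 years after 2015-08-19 — is 2019-08-19.
The period was tolled for 144 days by the written tolling agreement (2016-08-01 to 2016-12-23), pushing the deadline to 2020-01-10.
Nothing else in the chronology tolls or restarts the period.
Filing on 2019-10-25 beat the 2020-01-10 deadline — the action is timely.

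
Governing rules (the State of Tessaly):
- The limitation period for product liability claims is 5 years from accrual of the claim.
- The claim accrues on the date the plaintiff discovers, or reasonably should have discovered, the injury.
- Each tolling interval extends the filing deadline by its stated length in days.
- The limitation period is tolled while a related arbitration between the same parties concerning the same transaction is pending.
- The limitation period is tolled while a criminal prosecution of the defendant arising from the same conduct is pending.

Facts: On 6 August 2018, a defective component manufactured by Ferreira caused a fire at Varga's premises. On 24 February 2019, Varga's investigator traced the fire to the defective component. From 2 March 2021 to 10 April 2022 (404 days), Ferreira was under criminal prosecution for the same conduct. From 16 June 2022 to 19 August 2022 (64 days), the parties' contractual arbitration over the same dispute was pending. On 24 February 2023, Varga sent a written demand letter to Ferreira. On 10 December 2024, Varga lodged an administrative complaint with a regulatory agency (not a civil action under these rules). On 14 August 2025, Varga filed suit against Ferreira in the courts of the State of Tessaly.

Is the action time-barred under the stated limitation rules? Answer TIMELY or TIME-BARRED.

Accrual is tied to discovery, so the period began on 24 February 2019 rather than on 6 August 2018 when the act occurred.
The untolled deadline — 5 years after 24 February 2019 — is 24 February 2024.
The period was tolled for 404 days by the pending criminal prosecution (2 March 2021 to 10 April 2022), pushing the deadline to 3 April 2025.
Because the pending related arbitration ran from 16 June 2022 to 19 August 2022, the deadline is extended by 64 days to 6 June 2025.
The other events in the timeline have no effect on the limitation period under the stated rules.
Filing on 14 August 2025 missed the 6 June 2025 deadline — the action is time-barred.

TIME-BARRED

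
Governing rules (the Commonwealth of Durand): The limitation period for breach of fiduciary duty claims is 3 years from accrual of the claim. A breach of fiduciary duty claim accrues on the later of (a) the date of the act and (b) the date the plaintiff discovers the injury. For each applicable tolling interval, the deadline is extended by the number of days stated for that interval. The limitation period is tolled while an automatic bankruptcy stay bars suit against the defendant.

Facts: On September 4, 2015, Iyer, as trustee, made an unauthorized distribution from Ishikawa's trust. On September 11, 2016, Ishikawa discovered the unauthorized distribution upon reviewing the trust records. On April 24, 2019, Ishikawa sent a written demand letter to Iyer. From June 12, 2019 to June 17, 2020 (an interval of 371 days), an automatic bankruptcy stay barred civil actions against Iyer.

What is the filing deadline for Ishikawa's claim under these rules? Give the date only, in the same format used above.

Taking the later of the act (September 4, 2015) and discovery (September 11, 2016), the claim accrued on September 11, 2016.
Adding the 3 years base period to September 11, 2016 gives a deadline of September 11, 2019, before any tolling.
Because the automatic bankruptcy stay ran from June 12, 2019 to June 17, 2020, the deadline is extended by 371 days to September 16, 2020.
Nothing else in the chronology tolls or restarts the period.

September 16, 2020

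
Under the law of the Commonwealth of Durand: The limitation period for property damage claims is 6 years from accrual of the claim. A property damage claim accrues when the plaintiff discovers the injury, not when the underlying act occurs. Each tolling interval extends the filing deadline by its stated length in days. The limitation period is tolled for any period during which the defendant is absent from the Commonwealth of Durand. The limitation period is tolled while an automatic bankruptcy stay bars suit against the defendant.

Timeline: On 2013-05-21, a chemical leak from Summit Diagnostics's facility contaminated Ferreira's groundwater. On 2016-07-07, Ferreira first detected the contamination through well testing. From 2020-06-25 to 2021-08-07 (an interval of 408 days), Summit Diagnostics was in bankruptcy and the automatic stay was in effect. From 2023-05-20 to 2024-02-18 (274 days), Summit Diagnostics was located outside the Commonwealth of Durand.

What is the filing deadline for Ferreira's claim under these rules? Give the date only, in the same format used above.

Accrual is tied to discovery, so the period began on 2016-07-07 rather than on 2013-05-21 when the act occurred.
Adding the 6 years base period to 2016-07-07 gives a deadline of 2022-07-07, before any tolling.
The automatic bankruptcy stay from 2020-06-25 to 2021-08-07 tolled the period for 408 days, extending the deadline to 2023-08-19.
The period was tolled for 274 days by the defendant's absence from the jurisdiction (2023-05-20 to 2024-02-18), pushing the deadline to 2024-05-19.

2024-05-19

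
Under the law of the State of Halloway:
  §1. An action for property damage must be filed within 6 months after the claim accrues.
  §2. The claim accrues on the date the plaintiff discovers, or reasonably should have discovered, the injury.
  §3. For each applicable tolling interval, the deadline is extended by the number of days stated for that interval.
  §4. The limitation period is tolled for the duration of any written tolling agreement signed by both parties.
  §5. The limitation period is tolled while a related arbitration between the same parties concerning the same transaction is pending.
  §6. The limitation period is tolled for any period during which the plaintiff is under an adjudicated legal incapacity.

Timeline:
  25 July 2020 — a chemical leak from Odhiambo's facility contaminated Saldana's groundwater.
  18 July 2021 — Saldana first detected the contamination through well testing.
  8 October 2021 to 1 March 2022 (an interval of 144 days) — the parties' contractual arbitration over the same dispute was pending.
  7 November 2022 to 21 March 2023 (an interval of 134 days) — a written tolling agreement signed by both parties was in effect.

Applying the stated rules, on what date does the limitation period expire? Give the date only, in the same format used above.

Accrual is tied to discovery, so the period began on 18 July 2021 rather than on 25 July 2020 when the act occurred.
Adding the 6 months base period to 18 July 2021 gives a deadline of 18 January 2022, before any tolling.
Because the pending related arbitration ran from 8 October 2021 to 1 March 2022, the deadline is extended by 144 days to 11 June 2022.
The written tolling agreement starting 7 November 2022 came too late — the period had run on 11 June 2022 — and so does not extend the deadline.

11 June 2022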